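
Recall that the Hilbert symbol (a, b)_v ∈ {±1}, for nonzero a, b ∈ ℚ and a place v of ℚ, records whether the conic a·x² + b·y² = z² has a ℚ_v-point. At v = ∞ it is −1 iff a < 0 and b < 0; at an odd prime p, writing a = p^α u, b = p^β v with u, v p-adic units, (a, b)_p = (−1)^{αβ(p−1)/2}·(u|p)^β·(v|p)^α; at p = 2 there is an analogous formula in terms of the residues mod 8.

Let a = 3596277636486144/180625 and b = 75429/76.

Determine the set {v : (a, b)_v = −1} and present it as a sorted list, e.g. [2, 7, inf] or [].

[23, 29]

Mod squares: a ≡ 1285309, b ≡ 551. Check v ∈ {∞, 2, 3, 5, 17, 19, 23, 29, 41, 47}.
v=17: a=17^-2·(≡7), b=17^2·(≡5) mod 17; (7|17)=-1, (5|17)=-1; (−1)^{-2·2·8}·(-1)^2·(-1)^-2 = +1.
v=23: a=23^1·(≡12), b=23^0·(≡5) mod 23; (12|23)=+1, (5|23)=-1; (−1)^{1·0·11}·(+1)^0·(-1)^1 = -1.
v=41: a=41^1·(≡4), b=41^0·(≡36) mod 41; (4|41)=+1, (36|41)=+1; (−1)^{1·0·20}·(+1)^0·(+1)^1 = +1.
v=5: a=5^-4·(≡1), b=5^0·(≡4) mod 5; (1|5)=+1, (4|5)=+1; (−1)^{-4·0·2}·(+1)^0·(+1)^-4 = +1.
v=47: a=47^1·(≡39), b=47^0·(≡16) mod 47; (39|47)=-1, (16|47)=+1; (−1)^{1·0·23}·(-1)^0·(+1)^1 = +1.
v=19: a=19^2·(≡9), b=19^-1·(≡14) mod 19; (9|19)=+1, (14|19)=-1; (−1)^{2·-1·9}·(+1)^-1·(-1)^2 = +1.
v=3: a=3^2·(≡1), b=3^2·(≡2) mod 3; (1|3)=+1, (2|3)=-1; (−1)^{2·2·1}·(+1)^2·(-1)^2 = +1.
v=∞: 1285309 > 0 and 551 > 0  ⇒  (a,b)_∞ = +1.
v=29: a=29^3·(≡4), b=29^1·(≡14) mod 29; (4|29)=+1, (14|29)=-1; (−1)^{3·1·14}·(+1)^1·(-1)^3 = -1.
v=2: v_2(a)=10, v_2(b)=-2; units ≡ 5, 7 (mod 8); ε·ε+αω+βω = 0·1+10·0+-2·1 ≡ 0  ⇒  (a,b)_2 = +1.
(1285309, 551 / ℚ) ramifies at {23, 29}: a division algebra.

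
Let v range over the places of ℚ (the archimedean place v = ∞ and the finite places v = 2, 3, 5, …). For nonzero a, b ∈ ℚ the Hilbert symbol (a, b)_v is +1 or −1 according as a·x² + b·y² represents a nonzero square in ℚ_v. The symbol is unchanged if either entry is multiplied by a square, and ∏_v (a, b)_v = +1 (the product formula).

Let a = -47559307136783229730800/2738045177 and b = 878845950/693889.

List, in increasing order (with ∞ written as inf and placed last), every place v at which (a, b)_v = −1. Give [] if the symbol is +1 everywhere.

[17, 47]

Mod squares: a ≡ -166991, b ≡ 5358. Check v ∈ {∞, 2, 3, 5, 7, 11, 13, 17, 19, 37, 47}.
v=2: v_2(a)=4, v_2(b)=1; units ≡ 1, 7 (mod 8); ε·ε+αω+βω = 0·1+4·0+1·0 ≡ 0  ⇒  (a,b)_2 = +1.
v=5: a=5^2·(≡4), b=5^2·(≡2) mod 5; (4|5)=+1, (2|5)=-1; (−1)^{2·2·2}·(+1)^2·(-1)^2 = +1.
v=11: a=11^1·(≡10), b=11^0·(≡9) mod 11; (10|11)=-1, (9|11)=+1; (−1)^{1·0·5}·(-1)^0·(+1)^1 = +1.
v=17: a=17^-1·(≡6), b=17^-2·(≡11) mod 17; (6|17)=-1, (11|17)=-1; (−1)^{-1·-2·8}·(-1)^-2·(-1)^-1 = -1.
v=37: a=37^-2·(≡1), b=37^0·(≡36) mod 37; (1|37)=+1, (36|37)=+1; (−1)^{-2·0·18}·(+1)^0·(+1)^-2 = +1.
v=3: a=3^12·(≡1), b=3^9·(≡1) mod 3; (1|3)=+1, (1|3)=+1; (−1)^{12·9·1}·(+1)^9·(+1)^12 = +1.
v=∞: -166991 < 0 and 5358 > 0  ⇒  (a,b)_∞ = +1.
v=47: a=47^3·(≡5), b=47^1·(≡30) mod 47; (5|47)=-1, (30|47)=-1; (−1)^{3·1·23}·(-1)^1·(-1)^3 = -1.
v=19: a=19^3·(≡3), b=19^1·(≡7) mod 19; (3|19)=-1, (7|19)=+1; (−1)^{3·1·9}·(-1)^1·(+1)^3 = +1.
v=13: a=13^4·(≡2), b=13^0·(≡8) mod 13; (2|13)=-1, (8|13)=-1; (−1)^{4·0·6}·(-1)^0·(-1)^4 = +1.
v=7: a=7^-6·(≡2), b=7^-4·(≡5) mod 7; (2|7)=+1, (5|7)=-1; (−1)^{-6·-4·3}·(+1)^-4·(-1)^-6 = +1.
|Ram(-166991, 5358)| = 2, even; anisotropic at {17, 47}.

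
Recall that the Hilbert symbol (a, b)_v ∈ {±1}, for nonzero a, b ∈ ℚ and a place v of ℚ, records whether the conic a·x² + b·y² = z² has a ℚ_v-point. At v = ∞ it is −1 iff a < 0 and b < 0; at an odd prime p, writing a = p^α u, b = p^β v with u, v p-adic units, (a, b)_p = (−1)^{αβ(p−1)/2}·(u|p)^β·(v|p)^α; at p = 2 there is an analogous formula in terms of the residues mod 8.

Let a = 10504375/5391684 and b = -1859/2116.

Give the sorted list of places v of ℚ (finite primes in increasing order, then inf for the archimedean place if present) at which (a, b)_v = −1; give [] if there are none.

[7, 11]

Mod squares: a ≡ 7, b ≡ -11. Check v ∈ {∞, 2, 3, 5, 7, 11, 13, 23, 43}.
v=5: a=5^4·(≡3), b=5^0·(≡1) mod 5; (3|5)=-1, (1|5)=+1; (−1)^{4·0·2}·(-1)^0·(+1)^4 = +1.
v=2: v_2(a)=-2, v_2(b)=-2; units ≡ 7, 5 (mod 8); ε·ε+αω+βω = 1·0+-2·1+-2·0 ≡ 0  ⇒  (a,b)_2 = +1.
v=23: a=23^0·(≡22), b=23^-2·(≡1) mod 23; (22|23)=-1, (1|23)=+1; (−1)^{0·-2·11}·(-1)^-2·(+1)^0 = +1.
v=11: a=11^0·(≡2), b=11^1·(≡10) mod 11; (2|11)=-1, (10|11)=-1; (−1)^{0·1·5}·(-1)^1·(-1)^0 = -1.
v=7: a=7^5·(≡4), b=7^0·(≡5) mod 7; (4|7)=+1, (5|7)=-1; (−1)^{5·0·3}·(+1)^0·(-1)^5 = -1.
v=3: a=3^-6·(≡1), b=3^0·(≡1) mod 3; (1|3)=+1, (1|3)=+1; (−1)^{-6·0·1}·(+1)^0·(+1)^-6 = +1.
v=43: a=43^-2·(≡28), b=43^0·(≡18) mod 43; (28|43)=-1, (18|43)=-1; (−1)^{-2·0·21}·(-1)^0·(-1)^-2 = +1.
v=∞: 7 > 0 and -11 < 0  ⇒  (a,b)_∞ = +1.
v=13: a=13^0·(≡2), b=13^2·(≡8) mod 13; (2|13)=-1, (8|13)=-1; (−1)^{0·2·6}·(-1)^2·(-1)^0 = +1.
Ram(7, -11) = {7, 11}; no ℚ_7-point on the conic.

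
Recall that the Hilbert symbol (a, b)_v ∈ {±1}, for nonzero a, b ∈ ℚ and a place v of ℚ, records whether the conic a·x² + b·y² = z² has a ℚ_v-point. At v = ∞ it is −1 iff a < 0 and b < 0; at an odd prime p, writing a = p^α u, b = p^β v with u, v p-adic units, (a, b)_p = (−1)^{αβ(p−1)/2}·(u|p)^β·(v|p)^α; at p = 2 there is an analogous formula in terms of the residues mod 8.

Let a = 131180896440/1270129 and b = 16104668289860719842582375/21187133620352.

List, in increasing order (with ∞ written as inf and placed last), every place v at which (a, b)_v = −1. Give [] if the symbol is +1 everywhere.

Mod squares: a ≡ 510, b ≡ 110. Check v ∈ {∞, 2, 3, 5, 7, 11, 17, 19, 23}.
v=∞: 510 > 0 and 110 > 0  ⇒  (a,b)_∞ = +1.
v=2: v_2(a)=3, v_2(b)=-7; units ≡ 7, 7 (mod 8); ε·ε+αω+βω = 1·1+3·0+-7·0 ≡ 1  ⇒  (a,b)_2 = -1.
v=3: a=3^13·(≡2), b=3^28·(≡2) mod 3; (2|3)=-1, (2|3)=-1; (−1)^{13·28·1}·(-1)^28·(-1)^13 = -1.
v=17: a=17^1·(≡1), b=17^2·(≡16) mod 17; (1|17)=+1, (16|17)=+1; (−1)^{1·2·8}·(+1)^2·(+1)^1 = +1.
v=5: a=5^1·(≡2), b=5^3·(≡2) mod 5; (2|5)=-1, (2|5)=-1; (−1)^{1·3·2}·(-1)^3·(-1)^1 = +1.
v=7: a=7^-4·(≡5), b=7^-4·(≡5) mod 7; (5|7)=-1, (5|7)=-1; (−1)^{-4·-4·3}·(-1)^-4·(-1)^-4 = +1.
v=19: a=19^0·(≡6), b=19^-4·(≡3) mod 19; (6|19)=+1, (3|19)=-1; (−1)^{0·-4·9}·(+1)^-4·(-1)^0 = +1.
v=23: a=23^-2·(≡9), b=23^-2·(≡4) mod 23; (9|23)=+1, (4|23)=+1; (−1)^{-2·-2·11}·(+1)^-2·(+1)^-2 = +1.
v=11: a=11^2·(≡4), b=11^7·(≡7) mod 11; (4|11)=+1, (7|11)=-1; (−1)^{2·7·5}·(+1)^7·(-1)^2 = +1.
(510, 110 / ℚ) ramifies at {2, 3}: a division algebra.

[2, 3]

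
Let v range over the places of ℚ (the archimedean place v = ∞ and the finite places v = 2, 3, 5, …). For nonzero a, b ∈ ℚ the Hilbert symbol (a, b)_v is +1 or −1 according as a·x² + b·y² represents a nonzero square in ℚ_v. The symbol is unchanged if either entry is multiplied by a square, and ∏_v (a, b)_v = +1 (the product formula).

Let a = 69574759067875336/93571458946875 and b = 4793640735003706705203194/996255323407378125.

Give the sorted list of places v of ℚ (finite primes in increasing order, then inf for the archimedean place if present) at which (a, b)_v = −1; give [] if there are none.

(a, b) ≡ (11767910, 4930) mod (ℚ^×)²; places V = {2, 3, 5, 7, 11, 13, 17, 23, 29, 31, 43, ∞}.
(a,b)_3: α=-4, u≡2; β=-6, v≡1 (mod 3); (2|3)=-1, (1|3)=+1; sign (−1)^0·-1^-6·+1^-4 = +1.
(a,b)_23: α=2, u≡2; β=2, v≡4 (mod 23); (2|23)=+1, (4|23)=+1; sign (−1)^0·+1^2·+1^2 = +1.
(a,b)_7: α=-1, u≡6; β=-2, v≡4 (mod 7); (6|7)=-1, (4|7)=+1; sign (−1)^0·-1^-2·+1^-1 = +1.
(a,b)_13: α=-4, u≡5; β=-6, v≡12 (mod 13); (5|13)=-1, (12|13)=+1; sign (−1)^0·-1^-6·+1^-4 = +1.
(a,b)_11: α=3, u≡3; β=4, v≡8 (mod 11); (3|11)=+1, (8|11)=-1; sign (−1)^0·+1^4·-1^3 = -1.
(a,b)_31: α=3, u≡30; β=6, v≡28 (mod 31); (30|31)=-1, (28|31)=+1; sign (−1)^0·-1^6·+1^3 = +1.
(a,b)_29: α=3, u≡28; β=5, v≡9 (mod 29); (28|29)=+1, (9|29)=+1; sign (−1)^0·+1^5·+1^3 = +1.
(a,b)_∞: sgn(11767910)=+, sgn(4930)=+, so +1.
(a,b)_2: α=3, β=1; u≡3, v≡1 (mod 8); ε(u)ε(v)=1·0, αω(v)=3·0, βω(u)=1·1; sum ≡ 1  ⇒  -1.
(a,b)_17: α=1, u≡10; β=1, v≡2 (mod 17); (10|17)=-1, (2|17)=+1; sign (−1)^0·-1^1·+1^1 = -1.
(a,b)_5: α=-5, u≡2; β=-5, v≡4 (mod 5); (2|5)=-1, (4|5)=+1; sign (−1)^0·-1^-5·+1^-5 = -1.
(a,b)_43: α=-2, u≡41; β=-2, v≡34 (mod 43); (41|43)=+1, (34|43)=-1; sign (−1)^0·+1^-2·-1^-2 = +1.
|Ram(11767910, 4930)| = 4, even; anisotropic at {2, 5, 11, 17}.

[2, 5, 11, 17]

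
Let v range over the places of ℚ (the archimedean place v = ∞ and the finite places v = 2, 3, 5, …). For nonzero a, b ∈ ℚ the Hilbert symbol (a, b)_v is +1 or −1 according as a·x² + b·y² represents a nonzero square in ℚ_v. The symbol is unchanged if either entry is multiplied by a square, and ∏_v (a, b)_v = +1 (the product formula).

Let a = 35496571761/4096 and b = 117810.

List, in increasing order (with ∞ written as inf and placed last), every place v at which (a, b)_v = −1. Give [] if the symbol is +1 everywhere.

[11, 19]

Mod squares: a ≡ 156009, b ≡ 13090. Check v ∈ {∞, 2, 3, 5, 7, 11, 17, 19, 23, 53}.
v=11: a=11^0·(≡6), b=11^1·(≡7) mod 11; (6|11)=-1, (7|11)=-1; (−1)^{0·1·5}·(-1)^1·(-1)^0 = -1.
v=17: a=17^1·(≡3), b=17^1·(≡11) mod 17; (3|17)=-1, (11|17)=-1; (−1)^{1·1·8}·(-1)^1·(-1)^1 = +1.
v=23: a=23^1·(≡10), b=23^0·(≡4) mod 23; (10|23)=-1, (4|23)=+1; (−1)^{1·0·11}·(-1)^0·(+1)^1 = +1.
v=7: a=7^1·(≡6), b=7^1·(≡2) mod 7; (6|7)=-1, (2|7)=+1; (−1)^{1·1·3}·(-1)^1·(+1)^1 = +1.
v=53: a=53^2·(≡3), b=53^0·(≡44) mod 53; (3|53)=-1, (44|53)=+1; (−1)^{2·0·26}·(-1)^0·(+1)^2 = +1.
v=5: a=5^0·(≡1), b=5^1·(≡2) mod 5; (1|5)=+1, (2|5)=-1; (−1)^{0·1·2}·(+1)^1·(-1)^0 = +1.
v=∞: 156009 > 0 and 13090 > 0  ⇒  (a,b)_∞ = +1.
v=2: v_2(a)=-12, v_2(b)=1; units ≡ 1, 1 (mod 8); ε·ε+αω+βω = 0·0+-12·0+1·0 ≡ 0  ⇒  (a,b)_2 = +1.
v=19: a=19^1·(≡8), b=19^0·(≡10) mod 19; (8|19)=-1, (10|19)=-1; (−1)^{1·0·9}·(-1)^0·(-1)^1 = -1.
v=3: a=3^5·(≡1), b=3^2·(≡1) mod 3; (1|3)=+1, (1|3)=+1; (−1)^{5·2·1}·(+1)^2·(+1)^5 = +1.
|Ram(156009, 13090)| = 2, even; anisotropic at {11, 19}.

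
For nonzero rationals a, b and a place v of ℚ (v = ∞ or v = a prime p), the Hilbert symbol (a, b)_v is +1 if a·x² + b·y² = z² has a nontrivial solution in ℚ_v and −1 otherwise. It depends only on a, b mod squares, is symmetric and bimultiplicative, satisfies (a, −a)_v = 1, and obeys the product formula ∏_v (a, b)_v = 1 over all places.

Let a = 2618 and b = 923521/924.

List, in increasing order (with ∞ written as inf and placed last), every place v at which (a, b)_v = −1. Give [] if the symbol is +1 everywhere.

Mod squares: a ≡ 2618, b ≡ 231. Check v ∈ {∞, 2, 3, 7, 11, 17, 31}.
v=2: v_2(a)=1, v_2(b)=-2; units ≡ 5, 7 (mod 8); ε·ε+αω+βω = 0·1+1·0+-2·1 ≡ 0  ⇒  (a,b)_2 = +1.
v=11: a=11^1·(≡7), b=11^-1·(≡7) mod 11; (7|11)=-1, (7|11)=-1; (−1)^{1·-1·5}·(-1)^-1·(-1)^1 = -1.
v=7: a=7^1·(≡3), b=7^-1·(≡3) mod 7; (3|7)=-1, (3|7)=-1; (−1)^{1·-1·3}·(-1)^-1·(-1)^1 = -1.
v=∞: 2618 > 0 and 231 > 0  ⇒  (a,b)_∞ = +1.
v=3: a=3^0·(≡2), b=3^-1·(≡2) mod 3; (2|3)=-1, (2|3)=-1; (−1)^{0·-1·1}·(-1)^-1·(-1)^0 = -1.
v=31: a=31^0·(≡14), b=31^4·(≡5) mod 31; (14|31)=+1, (5|31)=+1; (−1)^{0·4·15}·(+1)^4·(+1)^0 = +1.
v=17: a=17^1·(≡1), b=17^0·(≡5) mod 17; (1|17)=+1, (5|17)=-1; (−1)^{1·0·8}·(+1)^0·(-1)^1 = -1.
|Ram(2618, 231)| = 4, even; anisotropic at {3, 7, 11, 17}.

[3, 7, 11, 17]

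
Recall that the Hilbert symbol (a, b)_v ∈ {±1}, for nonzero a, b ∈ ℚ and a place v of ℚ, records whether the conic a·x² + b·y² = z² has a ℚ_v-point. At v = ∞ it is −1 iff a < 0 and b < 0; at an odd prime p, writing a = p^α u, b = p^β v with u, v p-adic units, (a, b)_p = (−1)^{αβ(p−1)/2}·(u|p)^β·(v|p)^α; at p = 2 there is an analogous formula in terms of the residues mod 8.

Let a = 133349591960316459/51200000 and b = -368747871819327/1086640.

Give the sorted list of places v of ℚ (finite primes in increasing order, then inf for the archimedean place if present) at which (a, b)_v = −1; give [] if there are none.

[2, 7, 13, 19, 47, 53]

(a, b) ≡ (21534695, -1133405) mod (ℚ^×)²; places V = {2, 3, 5, 7, 11, 13, 17, 19, 47, 53, ∞}.
(a,b)_13: α=1, u≡1; β=1, v≡6 (mod 13); (1|13)=+1, (6|13)=-1; sign (−1)^0·+1^1·-1^1 = -1.
(a,b)_19: α=3, u≡6; β=2, v≡2 (mod 19); (6|19)=+1, (2|19)=-1; sign (−1)^0·+1^2·-1^3 = -1.
(a,b)_7: α=7, u≡4; β=5, v≡2 (mod 7); (4|7)=+1, (2|7)=+1; sign (−1)^1·+1^5·+1^7 = -1.
(a,b)_17: α=0, u≡15; β=-2, v≡1 (mod 17); (15|17)=+1, (1|17)=+1; sign (−1)^0·+1^-2·+1^0 = +1.
(a,b)_2: α=-14, β=-4; u≡7, v≡3 (mod 8); ε(u)ε(v)=1·1, αω(v)=-14·1, βω(u)=-4·0; sum ≡ 1  ⇒  -1.
(a,b)_3: α=6, u≡2; β=6, v≡1 (mod 3); (2|3)=-1, (1|3)=+1; sign (−1)^0·-1^6·+1^6 = +1.
(a,b)_47: α=1, u≡45; β=-1, v≡26 (mod 47); (45|47)=-1, (26|47)=-1; sign (−1)^1·-1^-1·-1^1 = -1.
(a,b)_5: α=-5, u≡1; β=-1, v≡1 (mod 5); (1|5)=+1, (1|5)=+1; sign (−1)^0·+1^-1·+1^-5 = +1.
(a,b)_∞: sgn(21534695)=+, sgn(-1133405)=−, so +1.
(a,b)_53: α=1, u≡52; β=1, v≡19 (mod 53); (52|53)=+1, (19|53)=-1; sign (−1)^0·+1^1·-1^1 = -1.
(a,b)_11: α=0, u≡7; β=2, v≡7 (mod 11); (7|11)=-1, (7|11)=-1; sign (−1)^0·-1^2·-1^0 = +1.
Ram(21534695, -1133405) = {2, 7, 13, 19, 47, 53}; no ℚ_2-point on the conic.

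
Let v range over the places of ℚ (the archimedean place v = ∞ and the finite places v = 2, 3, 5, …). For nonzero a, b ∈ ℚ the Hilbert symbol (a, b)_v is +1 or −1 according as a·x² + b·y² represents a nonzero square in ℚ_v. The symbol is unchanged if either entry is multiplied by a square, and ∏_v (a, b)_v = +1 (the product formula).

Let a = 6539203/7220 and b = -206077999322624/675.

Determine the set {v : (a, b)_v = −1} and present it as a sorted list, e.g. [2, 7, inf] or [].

[2, 3, 5, 11]

Mod squares: a ≡ 935, b ≡ -2418. Check v ∈ {∞, 2, 3, 5, 11, 13, 17, 19, 31}.
v=13: a=13^0·(≡12), b=13^5·(≡1) mod 13; (12|13)=+1, (1|13)=+1; (−1)^{0·5·6}·(+1)^5·(+1)^0 = +1.
v=3: a=3^0·(≡2), b=3^-3·(≡1) mod 3; (2|3)=-1, (1|3)=+1; (−1)^{0·-3·1}·(-1)^-3·(+1)^0 = -1.
v=19: a=19^-2·(≡11), b=19^0·(≡3) mod 19; (11|19)=+1, (3|19)=-1; (−1)^{-2·0·9}·(+1)^0·(-1)^-2 = +1.
v=∞: 935 > 0 and -2418 < 0  ⇒  (a,b)_∞ = +1.
v=17: a=17^3·(≡16), b=17^2·(≡13) mod 17; (16|17)=+1, (13|17)=+1; (−1)^{3·2·8}·(+1)^2·(+1)^3 = +1.
v=5: a=5^-1·(≡2), b=5^-2·(≡3) mod 5; (2|5)=-1, (3|5)=-1; (−1)^{-1·-2·2}·(-1)^-2·(-1)^-1 = -1.
v=2: v_2(a)=-2, v_2(b)=9; units ≡ 7, 7 (mod 8); ε·ε+αω+βω = 1·1+-2·0+9·0 ≡ 1  ⇒  (a,b)_2 = -1.
v=31: a=31^0·(≡10), b=31^1·(≡27) mod 31; (10|31)=+1, (27|31)=-1; (−1)^{0·1·15}·(+1)^1·(-1)^0 = +1.
v=11: a=11^3·(≡10), b=11^2·(≡2) mod 11; (10|11)=-1, (2|11)=-1; (−1)^{3·2·5}·(-1)^2·(-1)^3 = -1.
Ram(935, -2418) = {2, 3, 5, 11}; no ℚ_2-point on the conic.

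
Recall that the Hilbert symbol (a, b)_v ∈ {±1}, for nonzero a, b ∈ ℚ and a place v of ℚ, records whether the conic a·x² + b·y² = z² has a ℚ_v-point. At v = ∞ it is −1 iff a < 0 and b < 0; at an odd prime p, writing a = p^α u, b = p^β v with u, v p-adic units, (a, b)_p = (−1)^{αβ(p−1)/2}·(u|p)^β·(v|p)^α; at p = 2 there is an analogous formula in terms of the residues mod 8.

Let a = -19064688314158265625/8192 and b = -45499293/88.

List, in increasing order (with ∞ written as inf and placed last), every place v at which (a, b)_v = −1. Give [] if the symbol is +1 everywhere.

Mod squares: a ≡ -1122, b ≡ -7854. Check v ∈ {∞, 2, 3, 5, 7, 11, 17}.
v=∞: -1122 < 0 and -7854 < 0  ⇒  (a,b)_∞ = -1.
v=5: a=5^6·(≡3), b=5^0·(≡4) mod 5; (3|5)=-1, (4|5)=+1; (−1)^{6·0·2}·(-1)^0·(+1)^6 = +1.
v=2: v_2(a)=-13, v_2(b)=-3; units ≡ 7, 1 (mod 8); ε·ε+αω+βω = 1·0+-13·0+-3·0 ≡ 0  ⇒  (a,b)_2 = +1.
v=7: a=7^2·(≡5), b=7^3·(≡5) mod 7; (5|7)=-1, (5|7)=-1; (−1)^{2·3·3}·(-1)^3·(-1)^2 = -1.
v=3: a=3^13·(≡1), b=3^3·(≡1) mod 3; (1|3)=+1, (1|3)=+1; (−1)^{13·3·1}·(+1)^3·(+1)^13 = -1.
v=11: a=11^1·(≡6), b=11^-1·(≡5) mod 11; (6|11)=-1, (5|11)=+1; (−1)^{1·-1·5}·(-1)^-1·(+1)^1 = +1.
v=17: a=17^5·(≡8), b=17^3·(≡7) mod 17; (8|17)=+1, (7|17)=-1; (−1)^{5·3·8}·(+1)^3·(-1)^5 = -1.
Ram(-1122, -7854) = {3, 7, 17, ∞}; no ℚ_3-point on the conic.

[3, 7, 17, inf]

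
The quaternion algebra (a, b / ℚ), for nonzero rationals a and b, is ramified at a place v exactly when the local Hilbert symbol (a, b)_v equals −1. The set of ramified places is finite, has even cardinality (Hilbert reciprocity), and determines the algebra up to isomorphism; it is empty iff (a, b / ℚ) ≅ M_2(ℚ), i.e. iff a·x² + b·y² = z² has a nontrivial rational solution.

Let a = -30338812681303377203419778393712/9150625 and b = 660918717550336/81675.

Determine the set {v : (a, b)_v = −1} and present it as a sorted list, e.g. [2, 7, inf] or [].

[3, 7, 19, 23, 29, 31]

Mod squares: a ≡ -284487, b ≡ 6097917. Check v ∈ {∞, 2, 3, 5, 7, 11, 17, 19, 23, 29, 31}.
v=19: a=19^3·(≡10), b=19^1·(≡14) mod 19; (10|19)=-1, (14|19)=-1; (−1)^{3·1·9}·(-1)^1·(-1)^3 = -1.
v=17: a=17^2·(≡13), b=17^1·(≡2) mod 17; (13|17)=+1, (2|17)=+1; (−1)^{2·1·8}·(+1)^1·(+1)^2 = +1.
v=5: a=5^-4·(≡3), b=5^-2·(≡3) mod 5; (3|5)=-1, (3|5)=-1; (−1)^{-4·-2·2}·(-1)^-2·(-1)^-4 = +1.
v=7: a=7^11·(≡1), b=7^5·(≡1) mod 7; (1|7)=+1, (1|7)=+1; (−1)^{11·5·3}·(+1)^5·(+1)^11 = -1.
v=2: v_2(a)=4, v_2(b)=8; units ≡ 1, 5 (mod 8); ε·ε+αω+βω = 0·0+4·1+8·0 ≡ 0  ⇒  (a,b)_2 = +1.
v=31: a=31^3·(≡17), b=31^1·(≡22) mod 31; (17|31)=-1, (22|31)=-1; (−1)^{3·1·15}·(-1)^1·(-1)^3 = -1.
v=∞: -284487 < 0 and 6097917 > 0  ⇒  (a,b)_∞ = +1.
v=29: a=29^2·(≡15), b=29^1·(≡4) mod 29; (15|29)=-1, (4|29)=+1; (−1)^{2·1·14}·(-1)^1·(+1)^2 = -1.
v=11: a=11^-4·(≡7), b=11^-2·(≡9) mod 11; (7|11)=-1, (9|11)=+1; (−1)^{-4·-2·5}·(-1)^-2·(+1)^-4 = +1.
v=3: a=3^1·(≡1), b=3^-3·(≡1) mod 3; (1|3)=+1, (1|3)=+1; (−1)^{1·-3·1}·(+1)^-3·(+1)^1 = -1.
v=23: a=23^5·(≡11), b=23^2·(≡5) mod 23; (11|23)=-1, (5|23)=-1; (−1)^{5·2·11}·(-1)^2·(-1)^5 = -1.
(-284487, 6097917 / ℚ) ramifies at {3, 7, 19, 23, 29, 31}: a division algebra.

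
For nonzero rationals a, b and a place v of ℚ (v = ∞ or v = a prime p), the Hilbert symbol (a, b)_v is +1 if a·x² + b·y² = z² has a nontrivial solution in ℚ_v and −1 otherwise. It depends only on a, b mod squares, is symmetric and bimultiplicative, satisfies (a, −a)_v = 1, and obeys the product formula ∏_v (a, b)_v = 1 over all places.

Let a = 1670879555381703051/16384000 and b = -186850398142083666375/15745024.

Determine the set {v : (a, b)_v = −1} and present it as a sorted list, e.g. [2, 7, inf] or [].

[3, 5, 7, 11]

Mod squares: a ≡ 110, b ≡ -33495. Check v ∈ {∞, 2, 3, 5, 7, 11, 29, 31, 41, 43}.
v=31: a=31^0·(≡3), b=31^-2·(≡7) mod 31; (3|31)=-1, (7|31)=+1; (−1)^{0·-2·15}·(-1)^-2·(+1)^0 = +1.
v=5: a=5^-3·(≡3), b=5^3·(≡1) mod 5; (3|5)=-1, (1|5)=+1; (−1)^{-3·3·2}·(-1)^3·(+1)^-3 = -1.
v=∞: 110 > 0 and -33495 < 0  ⇒  (a,b)_∞ = +1.
v=2: v_2(a)=-17, v_2(b)=-14; units ≡ 7, 1 (mod 8); ε·ε+αω+βω = 1·0+-17·0+-14·0 ≡ 0  ⇒  (a,b)_2 = +1.
v=41: a=41^2·(≡13), b=41^0·(≡20) mod 41; (13|41)=-1, (20|41)=+1; (−1)^{2·0·20}·(-1)^0·(+1)^2 = +1.
v=29: a=29^2·(≡28), b=29^3·(≡5) mod 29; (28|29)=+1, (5|29)=+1; (−1)^{2·3·14}·(+1)^3·(+1)^2 = +1.
v=3: a=3^4·(≡2), b=3^5·(≡1) mod 3; (2|3)=-1, (1|3)=+1; (−1)^{4·5·1}·(-1)^5·(+1)^4 = -1.
v=43: a=43^2·(≡21), b=43^2·(≡34) mod 43; (21|43)=+1, (34|43)=-1; (−1)^{2·2·21}·(+1)^2·(-1)^2 = +1.
v=11: a=11^5·(≡7), b=11^7·(≡6) mod 11; (7|11)=-1, (6|11)=-1; (−1)^{5·7·5}·(-1)^7·(-1)^5 = -1.
v=7: a=7^2·(≡5), b=7^1·(≡6) mod 7; (5|7)=-1, (6|7)=-1; (−1)^{2·1·3}·(-1)^1·(-1)^2 = -1.
(110, -33495 / ℚ) ramifies at {3, 5, 7, 11}: a division algebra.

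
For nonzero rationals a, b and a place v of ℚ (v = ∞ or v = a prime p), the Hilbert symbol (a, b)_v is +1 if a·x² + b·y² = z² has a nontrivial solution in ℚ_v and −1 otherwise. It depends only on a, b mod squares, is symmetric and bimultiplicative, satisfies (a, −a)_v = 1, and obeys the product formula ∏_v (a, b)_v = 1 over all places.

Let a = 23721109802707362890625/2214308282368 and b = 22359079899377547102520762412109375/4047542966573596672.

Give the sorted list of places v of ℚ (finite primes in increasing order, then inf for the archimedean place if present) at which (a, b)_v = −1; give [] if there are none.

Mod squares: a ≡ 7, b ≡ 10353. Check v ∈ {∞, 2, 3, 5, 7, 11, 13, 17, 29}.
v=17: a=17^4·(≡5), b=17^7·(≡12) mod 17; (5|17)=-1, (12|17)=-1; (−1)^{4·7·8}·(-1)^7·(-1)^4 = -1.
v=29: a=29^2·(≡5), b=29^3·(≡20) mod 29; (5|29)=+1, (20|29)=+1; (−1)^{2·3·14}·(+1)^3·(+1)^2 = +1.
v=11: a=11^4·(≡8), b=11^6·(≡2) mod 11; (8|11)=-1, (2|11)=-1; (−1)^{4·6·5}·(-1)^6·(-1)^4 = +1.
v=13: a=13^-6·(≡5), b=13^-10·(≡2) mod 13; (5|13)=-1, (2|13)=-1; (−1)^{-6·-10·6}·(-1)^-10·(-1)^-6 = +1.
v=∞: 7 > 0 and 10353 > 0  ⇒  (a,b)_∞ = +1.
v=2: v_2(a)=-16, v_2(b)=-22; units ≡ 7, 1 (mod 8); ε·ε+αω+βω = 1·0+-16·0+-22·0 ≡ 0  ⇒  (a,b)_2 = +1.
v=5: a=5^8·(≡3), b=5^10·(≡3) mod 5; (3|5)=-1, (3|5)=-1; (−1)^{8·10·2}·(-1)^10·(-1)^8 = +1.
v=3: a=3^10·(≡1), b=3^17·(≡1) mod 3; (1|3)=+1, (1|3)=+1; (−1)^{10·17·1}·(+1)^17·(+1)^10 = +1.
v=7: a=7^-1·(≡2), b=7^-1·(≡1) mod 7; (2|7)=+1, (1|7)=+1; (−1)^{-1·-1·3}·(+1)^-1·(+1)^-1 = -1.
|Ram(7, 10353)| = 2, even; anisotropic at {7, 17}.

[7, 17]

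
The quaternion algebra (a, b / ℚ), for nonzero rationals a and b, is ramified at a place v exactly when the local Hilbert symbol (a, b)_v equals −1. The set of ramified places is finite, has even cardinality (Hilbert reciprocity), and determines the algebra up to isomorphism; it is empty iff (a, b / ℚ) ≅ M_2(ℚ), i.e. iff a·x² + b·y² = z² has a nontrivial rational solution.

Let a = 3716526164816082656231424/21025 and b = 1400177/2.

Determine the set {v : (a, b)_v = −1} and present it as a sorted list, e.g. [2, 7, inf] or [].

Mod squares: a ≡ 7003799, b ≡ 2914. Check v ∈ {∞, 2, 3, 5, 7, 11, 19, 23, 29, 31, 47}.
v=31: a=31^5·(≡20), b=31^3·(≡8) mod 31; (20|31)=+1, (8|31)=+1; (−1)^{5·3·15}·(+1)^3·(+1)^5 = -1.
v=29: a=29^-2·(≡20), b=29^0·(≡14) mod 29; (20|29)=+1, (14|29)=-1; (−1)^{-2·0·14}·(+1)^0·(-1)^-2 = +1.
v=7: a=7^2·(≡6), b=7^0·(≡1) mod 7; (6|7)=-1, (1|7)=+1; (−1)^{2·0·3}·(-1)^0·(+1)^2 = +1.
v=2: v_2(a)=16, v_2(b)=-1; units ≡ 7, 1 (mod 8); ε·ε+αω+βω = 1·0+16·0+-1·0 ≡ 0  ⇒  (a,b)_2 = +1.
v=11: a=11^1·(≡7), b=11^0·(≡10) mod 11; (7|11)=-1, (10|11)=-1; (−1)^{1·0·5}·(-1)^0·(-1)^1 = -1.
v=5: a=5^-2·(≡4), b=5^0·(≡1) mod 5; (4|5)=+1, (1|5)=+1; (−1)^{-2·0·2}·(+1)^0·(+1)^-2 = +1.
v=47: a=47^3·(≡2), b=47^1·(≡20) mod 47; (2|47)=+1, (20|47)=-1; (−1)^{3·1·23}·(+1)^1·(-1)^3 = +1.
v=19: a=19^1·(≡2), b=19^0·(≡5) mod 19; (2|19)=-1, (5|19)=+1; (−1)^{1·0·9}·(-1)^0·(+1)^1 = +1.
v=3: a=3^4·(≡2), b=3^0·(≡1) mod 3; (2|3)=-1, (1|3)=+1; (−1)^{4·0·1}·(-1)^0·(+1)^4 = +1.
v=23: a=23^1·(≡6), b=23^0·(≡3) mod 23; (6|23)=+1, (3|23)=+1; (−1)^{1·0·11}·(+1)^0·(+1)^1 = +1.
v=∞: 7003799 > 0 and 2914 > 0  ⇒  (a,b)_∞ = +1.
|Ram(7003799, 2914)| = 2, even; anisotropic at {11, 31}.

[11, 31]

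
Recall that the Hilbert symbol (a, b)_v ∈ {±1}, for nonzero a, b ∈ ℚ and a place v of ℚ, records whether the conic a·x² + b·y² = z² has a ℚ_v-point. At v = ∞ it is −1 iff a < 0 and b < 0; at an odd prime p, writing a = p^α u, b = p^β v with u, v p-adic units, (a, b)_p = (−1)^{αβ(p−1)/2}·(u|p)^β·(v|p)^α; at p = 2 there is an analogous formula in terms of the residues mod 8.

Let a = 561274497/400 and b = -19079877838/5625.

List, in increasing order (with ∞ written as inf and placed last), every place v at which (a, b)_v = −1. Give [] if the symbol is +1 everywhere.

[23, 29]

(a, b) ≡ (172753, -15022) mod (ℚ^×)²; places V = {2, 3, 5, 7, 19, 23, 29, 37, ∞}.
(a,b)_29: α=1, u≡27; β=1, v≡23 (mod 29); (27|29)=-1, (23|29)=+1; sign (−1)^0·-1^1·+1^1 = -1.
(a,b)_2: α=-4, β=1; u≡1, v≡1 (mod 8); ε(u)ε(v)=0·0, αω(v)=-4·0, βω(u)=1·0; sum ≡ 0  ⇒  +1.
(a,b)_5: α=-2, u≡2; β=-4, v≡3 (mod 5); (2|5)=-1, (3|5)=-1; sign (−1)^0·-1^-4·-1^-2 = +1.
(a,b)_37: α=1, u≡7; β=1, v≡30 (mod 37); (7|37)=+1, (30|37)=+1; sign (−1)^0·+1^1·+1^1 = +1.
(a,b)_7: α=1, u≡4; β=5, v≡3 (mod 7); (4|7)=+1, (3|7)=-1; sign (−1)^1·+1^5·-1^1 = +1.
(a,b)_19: α=2, u≡7; β=0, v≡5 (mod 19); (7|19)=+1, (5|19)=+1; sign (−1)^0·+1^0·+1^2 = +1.
(a,b)_∞: sgn(172753)=+, sgn(-15022)=−, so +1.
(a,b)_23: α=1, u≡1; β=2, v≡5 (mod 23); (1|23)=+1, (5|23)=-1; sign (−1)^0·+1^2·-1^1 = -1.
(a,b)_3: α=2, u≡1; β=-2, v≡2 (mod 3); (1|3)=+1, (2|3)=-1; sign (−1)^0·+1^-2·-1^2 = +1.
(172753, -15022 / ℚ) ramifies at {23, 29}: a division algebra.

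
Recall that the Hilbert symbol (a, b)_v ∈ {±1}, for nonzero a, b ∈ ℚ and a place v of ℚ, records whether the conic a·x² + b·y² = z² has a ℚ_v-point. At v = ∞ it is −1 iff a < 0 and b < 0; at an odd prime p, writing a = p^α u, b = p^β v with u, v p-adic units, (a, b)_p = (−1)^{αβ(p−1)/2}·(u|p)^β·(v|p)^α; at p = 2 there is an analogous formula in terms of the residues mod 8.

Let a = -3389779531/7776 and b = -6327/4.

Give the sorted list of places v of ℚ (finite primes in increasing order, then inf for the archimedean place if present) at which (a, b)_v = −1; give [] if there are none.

[3, inf]

Mod squares: a ≡ -114, b ≡ -703. Check v ∈ {∞, 2, 3, 19, 37}.
v=∞: -114 < 0 and -703 < 0  ⇒  (a,b)_∞ = -1.
v=19: a=19^5·(≡15), b=19^1·(≡7) mod 19; (15|19)=-1, (7|19)=+1; (−1)^{5·1·9}·(-1)^1·(+1)^5 = +1.
v=2: v_2(a)=-5, v_2(b)=-2; units ≡ 7, 1 (mod 8); ε·ε+αω+βω = 1·0+-5·0+-2·0 ≡ 0  ⇒  (a,b)_2 = +1.
v=37: a=37^2·(≡21), b=37^1·(≡22) mod 37; (21|37)=+1, (22|37)=-1; (−1)^{2·1·18}·(+1)^1·(-1)^2 = +1.
v=3: a=3^-5·(≡1), b=3^2·(≡2) mod 3; (1|3)=+1, (2|3)=-1; (−1)^{-5·2·1}·(+1)^2·(-1)^-5 = -1.
(-114, -703 / ℚ) ramifies at {3, ∞}: a division algebra.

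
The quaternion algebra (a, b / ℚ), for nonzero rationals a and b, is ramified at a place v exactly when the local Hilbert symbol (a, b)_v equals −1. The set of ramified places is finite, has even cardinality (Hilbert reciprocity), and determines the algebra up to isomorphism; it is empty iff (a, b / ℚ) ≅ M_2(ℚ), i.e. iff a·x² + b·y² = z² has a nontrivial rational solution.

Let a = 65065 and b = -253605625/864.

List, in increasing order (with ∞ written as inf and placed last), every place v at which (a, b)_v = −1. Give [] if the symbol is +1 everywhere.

Mod squares: a ≡ 385, b ≡ -6. Check v ∈ {∞, 2, 3, 5, 7, 11, 13}.
v=13: a=13^2·(≡8), b=13^2·(≡5) mod 13; (8|13)=-1, (5|13)=-1; (−1)^{2·2·6}·(-1)^2·(-1)^2 = +1.
v=7: a=7^1·(≡6), b=7^4·(≡4) mod 7; (6|7)=-1, (4|7)=+1; (−1)^{1·4·3}·(-1)^4·(+1)^1 = +1.
v=∞: 385 > 0 and -6 < 0  ⇒  (a,b)_∞ = +1.
v=11: a=11^1·(≡8), b=11^0·(≡4) mod 11; (8|11)=-1, (4|11)=+1; (−1)^{1·0·5}·(-1)^0·(+1)^1 = +1.
v=5: a=5^1·(≡3), b=5^4·(≡4) mod 5; (3|5)=-1, (4|5)=+1; (−1)^{1·4·2}·(-1)^4·(+1)^1 = +1.
v=2: v_2(a)=0, v_2(b)=-5; units ≡ 1, 5 (mod 8); ε·ε+αω+βω = 0·0+0·1+-5·0 ≡ 0  ⇒  (a,b)_2 = +1.
v=3: a=3^0·(≡1), b=3^-3·(≡1) mod 3; (1|3)=+1, (1|3)=+1; (−1)^{0·-3·1}·(+1)^-3·(+1)^0 = +1.
Ram(a, b) = ∅: the form 385·x² + -6·y² − z² is isotropic over every ℚ_v, so by Hasse–Minkowski it is isotropic over ℚ.

[]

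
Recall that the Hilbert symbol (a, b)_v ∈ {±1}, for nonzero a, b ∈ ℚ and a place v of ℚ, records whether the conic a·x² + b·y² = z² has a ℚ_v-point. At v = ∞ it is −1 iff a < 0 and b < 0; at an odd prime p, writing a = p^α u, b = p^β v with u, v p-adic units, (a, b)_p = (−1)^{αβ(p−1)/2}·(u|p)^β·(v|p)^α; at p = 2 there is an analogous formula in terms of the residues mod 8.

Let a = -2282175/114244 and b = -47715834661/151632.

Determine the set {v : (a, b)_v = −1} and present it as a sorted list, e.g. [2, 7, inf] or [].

[19, 23, 37, inf]

(a, b) ≡ (-23, -6095713) mod (ℚ^×)²; places V = {2, 3, 5, 7, 11, 13, 19, 23, 29, 37, ∞}.
(a,b)_11: α=0, u≡8; β=2, v≡3 (mod 11); (8|11)=-1, (3|11)=+1; sign (−1)^0·-1^2·+1^0 = +1.
(a,b)_19: α=0, u≡3; β=1, v≡9 (mod 19); (3|19)=-1, (9|19)=+1; sign (−1)^0·-1^1·+1^0 = -1.
(a,b)_29: α=0, u≡23; β=3, v≡25 (mod 29); (23|29)=+1, (25|29)=+1; sign (−1)^0·+1^3·+1^0 = +1.
(a,b)_37: α=0, u≡29; β=1, v≡33 (mod 37); (29|37)=-1, (33|37)=+1; sign (−1)^0·-1^1·+1^0 = -1.
(a,b)_5: α=2, u≡2; β=0, v≡2 (mod 5); (2|5)=-1, (2|5)=-1; sign (−1)^0·-1^0·-1^2 = +1.
(a,b)_7: α=2, u≡6; β=0, v≡6 (mod 7); (6|7)=-1, (6|7)=-1; sign (−1)^0·-1^0·-1^2 = +1.
(a,b)_23: α=1, u≡22; β=1, v≡5 (mod 23); (22|23)=-1, (5|23)=-1; sign (−1)^1·-1^1·-1^1 = -1.
(a,b)_13: α=-4, u≡10; β=-1, v≡4 (mod 13); (10|13)=+1, (4|13)=+1; sign (−1)^0·+1^-1·+1^-4 = +1.
(a,b)_∞: sgn(-23)=−, sgn(-6095713)=−, so -1.
(a,b)_2: α=-2, β=-4; u≡1, v≡7 (mod 8); ε(u)ε(v)=0·1, αω(v)=-2·0, βω(u)=-4·0; sum ≡ 0  ⇒  +1.
(a,b)_3: α=4, u≡1; β=-6, v≡2 (mod 3); (1|3)=+1, (2|3)=-1; sign (−1)^0·+1^-6·-1^4 = +1.
|Ram(-23, -6095713)| = 4, even; anisotropic at {19, 23, 37, ∞}.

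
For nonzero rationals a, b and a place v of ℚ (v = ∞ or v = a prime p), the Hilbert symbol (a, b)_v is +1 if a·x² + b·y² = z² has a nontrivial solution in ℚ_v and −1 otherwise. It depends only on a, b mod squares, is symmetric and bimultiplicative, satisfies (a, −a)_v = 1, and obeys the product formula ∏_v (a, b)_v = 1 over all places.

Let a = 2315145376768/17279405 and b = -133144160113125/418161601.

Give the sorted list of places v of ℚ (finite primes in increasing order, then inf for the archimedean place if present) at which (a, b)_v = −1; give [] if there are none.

Mod squares: a ≡ 665, b ≡ -21. Check v ∈ {∞, 2, 3, 5, 7, 11, 13, 19, 31}.
v=11: a=11^-2·(≡5), b=11^-4·(≡3) mod 11; (5|11)=+1, (3|11)=+1; (−1)^{-2·-4·5}·(+1)^-4·(+1)^-2 = +1.
v=13: a=13^-4·(≡6), b=13^-4·(≡7) mod 13; (6|13)=-1, (7|13)=-1; (−1)^{-4·-4·6}·(-1)^-4·(-1)^-4 = +1.
v=2: v_2(a)=10, v_2(b)=0; units ≡ 1, 3 (mod 8); ε·ε+αω+βω = 0·1+10·1+0·0 ≡ 0  ⇒  (a,b)_2 = +1.
v=∞: 665 > 0 and -21 < 0  ⇒  (a,b)_∞ = +1.
v=5: a=5^-1·(≡3), b=5^4·(≡4) mod 5; (3|5)=-1, (4|5)=+1; (−1)^{-1·4·2}·(-1)^4·(+1)^-1 = +1.
v=19: a=19^3·(≡5), b=19^4·(≡5) mod 19; (5|19)=+1, (5|19)=+1; (−1)^{3·4·9}·(+1)^4·(+1)^3 = +1.
v=3: a=3^0·(≡2), b=3^5·(≡2) mod 3; (2|3)=-1, (2|3)=-1; (−1)^{0·5·1}·(-1)^5·(-1)^0 = -1.
v=31: a=31^2·(≡28), b=31^2·(≡20) mod 31; (28|31)=+1, (20|31)=+1; (−1)^{2·2·15}·(+1)^2·(+1)^2 = +1.
v=7: a=7^3·(≡1), b=7^1·(≡4) mod 7; (1|7)=+1, (4|7)=+1; (−1)^{3·1·3}·(+1)^1·(+1)^3 = -1.
|Ram(665, -21)| = 2, even; anisotropic at {3, 7}.

[3, 7]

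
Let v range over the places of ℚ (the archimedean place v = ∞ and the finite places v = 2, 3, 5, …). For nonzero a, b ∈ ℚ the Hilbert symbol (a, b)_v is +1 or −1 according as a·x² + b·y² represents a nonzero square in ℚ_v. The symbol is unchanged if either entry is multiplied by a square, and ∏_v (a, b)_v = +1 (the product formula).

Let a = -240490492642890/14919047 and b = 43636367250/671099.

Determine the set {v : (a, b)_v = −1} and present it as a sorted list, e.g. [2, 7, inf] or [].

[5, 7]

(a, b) ≡ (-1430, 2310) mod (ℚ^×)²; places V = {2, 3, 5, 7, 11, 13, 17, 19, 31, ∞}.
(a,b)_17: α=-2, u≡8; β=0, v≡13 (mod 17); (8|17)=+1, (13|17)=+1; sign (−1)^0·+1^0·+1^-2 = +1.
(a,b)_5: α=1, u≡1; β=3, v≡2 (mod 5); (1|5)=+1, (2|5)=-1; sign (−1)^0·+1^3·-1^1 = -1.
(a,b)_19: α=-2, u≡2; β=-2, v≡7 (mod 19); (2|19)=-1, (7|19)=+1; sign (−1)^0·-1^-2·+1^-2 = +1.
(a,b)_3: α=12, u≡1; β=3, v≡2 (mod 3); (1|3)=+1, (2|3)=-1; sign (−1)^0·+1^3·-1^12 = +1.
(a,b)_13: α=-1, u≡6; β=-2, v≡10 (mod 13); (6|13)=-1, (10|13)=+1; sign (−1)^0·-1^-2·+1^-1 = +1.
(a,b)_11: α=-1, u≡6; β=-1, v≡1 (mod 11); (6|11)=-1, (1|11)=+1; sign (−1)^1·-1^-1·+1^-1 = +1.
(a,b)_31: α=4, u≡13; β=4, v≡9 (mod 31); (13|31)=-1, (9|31)=+1; sign (−1)^0·-1^4·+1^4 = +1.
(a,b)_∞: sgn(-1430)=−, sgn(2310)=+, so +1.
(a,b)_2: α=1, β=1; u≡5, v≡3 (mod 8); ε(u)ε(v)=0·1, αω(v)=1·1, βω(u)=1·1; sum ≡ 0  ⇒  +1.
(a,b)_7: α=2, u≡3; β=1, v≡4 (mod 7); (3|7)=-1, (4|7)=+1; sign (−1)^0·-1^1·+1^2 = -1.
|Ram(-1430, 2310)| = 2, even; anisotropic at {5, 7}.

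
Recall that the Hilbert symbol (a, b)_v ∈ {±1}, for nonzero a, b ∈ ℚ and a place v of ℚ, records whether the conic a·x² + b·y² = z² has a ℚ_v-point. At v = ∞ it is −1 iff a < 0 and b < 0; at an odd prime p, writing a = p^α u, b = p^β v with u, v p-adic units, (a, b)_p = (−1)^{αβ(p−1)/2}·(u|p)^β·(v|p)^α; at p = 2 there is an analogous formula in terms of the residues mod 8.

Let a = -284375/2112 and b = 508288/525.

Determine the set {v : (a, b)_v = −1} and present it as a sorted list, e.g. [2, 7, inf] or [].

[5, 13]

Mod squares: a ≡ -15015, b ≡ 462. Check v ∈ {∞, 2, 3, 5, 7, 11, 13, 19}.
v=∞: -15015 < 0 and 462 > 0  ⇒  (a,b)_∞ = +1.
v=7: a=7^1·(≡2), b=7^-1·(≡5) mod 7; (2|7)=+1, (5|7)=-1; (−1)^{1·-1·3}·(+1)^-1·(-1)^1 = +1.
v=5: a=5^5·(≡2), b=5^-2·(≡3) mod 5; (2|5)=-1, (3|5)=-1; (−1)^{5·-2·2}·(-1)^-2·(-1)^5 = -1.
v=2: v_2(a)=-6, v_2(b)=7; units ≡ 1, 7 (mod 8); ε·ε+αω+βω = 0·1+-6·0+7·0 ≡ 0  ⇒  (a,b)_2 = +1.
v=3: a=3^-1·(≡2), b=3^-1·(≡1) mod 3; (2|3)=-1, (1|3)=+1; (−1)^{-1·-1·1}·(-1)^-1·(+1)^-1 = +1.
v=11: a=11^-1·(≡6), b=11^1·(≡1) mod 11; (6|11)=-1, (1|11)=+1; (−1)^{-1·1·5}·(-1)^1·(+1)^-1 = +1.
v=13: a=13^1·(≡5), b=13^0·(≡8) mod 13; (5|13)=-1, (8|13)=-1; (−1)^{1·0·6}·(-1)^0·(-1)^1 = -1.
v=19: a=19^0·(≡12), b=19^2·(≡16) mod 19; (12|19)=-1, (16|19)=+1; (−1)^{0·2·9}·(-1)^2·(+1)^0 = +1.
Ram(-15015, 462) = {5, 13}; no ℚ_5-point on the conic.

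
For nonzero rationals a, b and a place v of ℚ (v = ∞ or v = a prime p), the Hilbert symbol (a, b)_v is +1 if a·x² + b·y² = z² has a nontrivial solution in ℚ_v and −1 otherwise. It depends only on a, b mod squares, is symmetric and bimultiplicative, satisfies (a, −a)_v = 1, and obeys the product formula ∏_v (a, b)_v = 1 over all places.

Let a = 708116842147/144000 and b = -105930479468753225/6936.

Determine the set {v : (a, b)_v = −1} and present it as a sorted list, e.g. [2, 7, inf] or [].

[2, 11, 13, 23]

Mod squares: a ≡ 50830, b ≡ -1254. Check v ∈ {∞, 2, 3, 5, 11, 13, 17, 19, 23, 29, 37}.
v=29: a=29^2·(≡16), b=29^0·(≡7) mod 29; (16|29)=+1, (7|29)=+1; (−1)^{2·0·14}·(+1)^0·(+1)^2 = +1.
v=17: a=17^1·(≡8), b=17^-2·(≡13) mod 17; (8|17)=+1, (13|17)=+1; (−1)^{1·-2·8}·(+1)^-2·(+1)^1 = +1.
v=13: a=13^1·(≡12), b=13^2·(≡8) mod 13; (12|13)=+1, (8|13)=-1; (−1)^{1·2·6}·(+1)^2·(-1)^1 = -1.
v=5: a=5^-3·(≡1), b=5^2·(≡1) mod 5; (1|5)=+1, (1|5)=+1; (−1)^{-3·2·2}·(+1)^2·(+1)^-3 = +1.
v=3: a=3^-2·(≡1), b=3^-1·(≡2) mod 3; (1|3)=+1, (2|3)=-1; (−1)^{-2·-1·1}·(+1)^-1·(-1)^-2 = +1.
v=2: v_2(a)=-7, v_2(b)=-3; units ≡ 7, 5 (mod 8); ε·ε+αω+βω = 1·0+-7·1+-3·0 ≡ 1  ⇒  (a,b)_2 = -1.
v=19: a=19^0·(≡11), b=19^1·(≡2) mod 19; (11|19)=+1, (2|19)=-1; (−1)^{0·1·9}·(+1)^1·(-1)^0 = +1.
v=23: a=23^1·(≡2), b=23^2·(≡14) mod 23; (2|23)=+1, (14|23)=-1; (−1)^{1·2·11}·(+1)^2·(-1)^1 = -1.
v=37: a=37^2·(≡17), b=37^4·(≡36) mod 37; (17|37)=-1, (36|37)=+1; (−1)^{2·4·18}·(-1)^4·(+1)^2 = +1.
v=11: a=11^2·(≡8), b=11^3·(≡7) mod 11; (8|11)=-1, (7|11)=-1; (−1)^{2·3·5}·(-1)^3·(-1)^2 = -1.
v=∞: 50830 > 0 and -1254 < 0  ⇒  (a,b)_∞ = +1.
Ram(50830, -1254) = {2, 11, 13, 23}; no ℚ_2-point on the conic.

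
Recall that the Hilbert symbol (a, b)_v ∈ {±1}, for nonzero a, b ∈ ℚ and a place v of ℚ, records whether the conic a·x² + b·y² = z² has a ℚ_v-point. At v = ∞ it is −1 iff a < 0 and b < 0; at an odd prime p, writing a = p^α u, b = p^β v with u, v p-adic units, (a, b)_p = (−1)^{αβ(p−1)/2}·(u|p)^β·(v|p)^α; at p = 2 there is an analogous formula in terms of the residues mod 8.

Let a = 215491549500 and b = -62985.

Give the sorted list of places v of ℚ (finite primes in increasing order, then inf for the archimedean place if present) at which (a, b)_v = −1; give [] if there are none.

[2, 5, 13, 19]

Mod squares: a ≡ 255, b ≡ -62985. Check v ∈ {∞, 2, 3, 5, 13, 17, 19}.
v=5: a=5^3·(≡1), b=5^1·(≡3) mod 5; (1|5)=+1, (3|5)=-1; (−1)^{3·1·2}·(+1)^1·(-1)^3 = -1.
v=17: a=17^3·(≡4), b=17^1·(≡1) mod 17; (4|17)=+1, (1|17)=+1; (−1)^{3·1·8}·(+1)^1·(+1)^3 = +1.
v=13: a=13^0·(≡6), b=13^1·(≡4) mod 13; (6|13)=-1, (4|13)=+1; (−1)^{0·1·6}·(-1)^1·(+1)^0 = -1.
v=19: a=19^2·(≡2), b=19^1·(≡10) mod 19; (2|19)=-1, (10|19)=-1; (−1)^{2·1·9}·(-1)^1·(-1)^2 = -1.
v=2: v_2(a)=2, v_2(b)=0; units ≡ 7, 7 (mod 8); ε·ε+αω+βω = 1·1+2·0+0·0 ≡ 1  ⇒  (a,b)_2 = -1.
v=3: a=3^5·(≡1), b=3^1·(≡2) mod 3; (1|3)=+1, (2|3)=-1; (−1)^{5·1·1}·(+1)^1·(-1)^5 = +1.
v=∞: 255 > 0 and -62985 < 0  ⇒  (a,b)_∞ = +1.
Ram(255, -62985) = {2, 5, 13, 19}; no ℚ_2-point on the conic.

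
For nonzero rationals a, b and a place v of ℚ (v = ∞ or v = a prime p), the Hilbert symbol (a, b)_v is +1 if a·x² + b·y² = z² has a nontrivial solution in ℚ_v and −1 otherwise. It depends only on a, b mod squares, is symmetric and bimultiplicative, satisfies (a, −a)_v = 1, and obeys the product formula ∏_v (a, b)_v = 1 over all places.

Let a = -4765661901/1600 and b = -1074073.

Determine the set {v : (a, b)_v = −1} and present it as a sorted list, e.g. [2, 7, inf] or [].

[2, 11, 29, inf]

(a, b) ≡ (-629629, -1074073) mod (ℚ^×)²; places V = {2, 3, 5, 7, 11, 13, 17, 29, 37, ∞}.
(a,b)_29: α=2, u≡11; β=1, v≡25 (mod 29); (11|29)=-1, (25|29)=+1; sign (−1)^0·-1^1·+1^2 = -1.
(a,b)_7: α=1, u≡5; β=1, v≡1 (mod 7); (5|7)=-1, (1|7)=+1; sign (−1)^1·-1^1·+1^1 = +1.
(a,b)_3: α=2, u≡2; β=0, v≡2 (mod 3); (2|3)=-1, (2|3)=-1; sign (−1)^0·-1^0·-1^2 = +1.
(a,b)_11: α=1, u≡1; β=1, v≡4 (mod 11); (1|11)=+1, (4|11)=+1; sign (−1)^1·+1^1·+1^1 = -1.
(a,b)_13: α=1, u≡2; β=1, v≡7 (mod 13); (2|13)=-1, (7|13)=-1; sign (−1)^0·-1^1·-1^1 = +1.
(a,b)_17: α=1, u≡12; β=0, v≡4 (mod 17); (12|17)=-1, (4|17)=+1; sign (−1)^0·-1^0·+1^1 = +1.
(a,b)_5: α=-2, u≡1; β=0, v≡2 (mod 5); (1|5)=+1, (2|5)=-1; sign (−1)^0·+1^0·-1^-2 = +1.
(a,b)_∞: sgn(-629629)=−, sgn(-1074073)=−, so -1.
(a,b)_2: α=-6, β=0; u≡3, v≡7 (mod 8); ε(u)ε(v)=1·1, αω(v)=-6·0, βω(u)=0·1; sum ≡ 1  ⇒  -1.
(a,b)_37: α=1, u≡7; β=1, v≡16 (mod 37); (7|37)=+1, (16|37)=+1; sign (−1)^0·+1^1·+1^1 = +1.
(-629629, -1074073 / ℚ) ramifies at {2, 11, 29, ∞}: a division algebra.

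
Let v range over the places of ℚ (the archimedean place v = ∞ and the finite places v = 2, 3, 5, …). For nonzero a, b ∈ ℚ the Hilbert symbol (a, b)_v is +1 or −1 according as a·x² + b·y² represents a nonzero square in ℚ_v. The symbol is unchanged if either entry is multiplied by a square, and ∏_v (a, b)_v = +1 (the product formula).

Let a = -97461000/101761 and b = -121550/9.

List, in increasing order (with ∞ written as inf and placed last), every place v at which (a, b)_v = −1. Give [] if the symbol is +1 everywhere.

(a, b) ≡ (-2210, -4862) mod (ℚ^×)²; places V = {2, 3, 5, 7, 11, 13, 17, 29, ∞}.
(a,b)_2: α=3, β=1; u≡7, v≡1 (mod 8); ε(u)ε(v)=1·0, αω(v)=3·0, βω(u)=1·0; sum ≡ 0  ⇒  +1.
(a,b)_17: α=1, u≡5; β=1, v≡14 (mod 17); (5|17)=-1, (14|17)=-1; sign (−1)^0·-1^1·-1^1 = +1.
(a,b)_11: α=-2, u≡9; β=1, v≡3 (mod 11); (9|11)=+1, (3|11)=+1; sign (−1)^0·+1^1·+1^-2 = +1.
(a,b)_3: α=2, u≡1; β=-2, v≡1 (mod 3); (1|3)=+1, (1|3)=+1; sign (−1)^0·+1^-2·+1^2 = +1.
(a,b)_∞: sgn(-2210)=−, sgn(-4862)=−, so -1.
(a,b)_7: α=2, u≡4; β=0, v≡6 (mod 7); (4|7)=+1, (6|7)=-1; sign (−1)^0·+1^0·-1^2 = +1.
(a,b)_5: α=3, u≡2; β=2, v≡2 (mod 5); (2|5)=-1, (2|5)=-1; sign (−1)^0·-1^2·-1^3 = -1.
(a,b)_29: α=-2, u≡5; β=0, v≡2 (mod 29); (5|29)=+1, (2|29)=-1; sign (−1)^0·+1^0·-1^-2 = +1.
(a,b)_13: α=1, u≡10; β=1, v≡4 (mod 13); (10|13)=+1, (4|13)=+1; sign (−1)^0·+1^1·+1^1 = +1.
|Ram(-2210, -4862)| = 2, even; anisotropic at {5, ∞}.

[5, inf]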